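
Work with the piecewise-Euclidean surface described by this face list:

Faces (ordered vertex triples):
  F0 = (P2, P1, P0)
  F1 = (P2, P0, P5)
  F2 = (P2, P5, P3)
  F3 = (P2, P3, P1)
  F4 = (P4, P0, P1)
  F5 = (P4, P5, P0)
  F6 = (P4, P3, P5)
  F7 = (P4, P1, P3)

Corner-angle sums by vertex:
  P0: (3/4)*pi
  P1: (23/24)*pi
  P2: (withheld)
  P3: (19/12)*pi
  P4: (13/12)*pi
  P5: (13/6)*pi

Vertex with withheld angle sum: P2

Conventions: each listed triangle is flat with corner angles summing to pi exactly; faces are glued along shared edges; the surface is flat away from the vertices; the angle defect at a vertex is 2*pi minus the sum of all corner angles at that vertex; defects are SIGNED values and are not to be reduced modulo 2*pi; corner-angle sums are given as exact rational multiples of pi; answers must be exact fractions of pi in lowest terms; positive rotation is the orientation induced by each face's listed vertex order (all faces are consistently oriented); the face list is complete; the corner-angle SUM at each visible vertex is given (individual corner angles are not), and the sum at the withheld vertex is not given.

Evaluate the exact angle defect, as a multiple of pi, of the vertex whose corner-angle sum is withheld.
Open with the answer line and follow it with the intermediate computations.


Answer: defect(P2) = (13/24)*pi

V = 6, E = 12, F = 8; chi = V - E + F = 2
Gauss-Bonnet: total defect = 2*pi*chi = 4*pi; visible defects sum to (83/24)*pi


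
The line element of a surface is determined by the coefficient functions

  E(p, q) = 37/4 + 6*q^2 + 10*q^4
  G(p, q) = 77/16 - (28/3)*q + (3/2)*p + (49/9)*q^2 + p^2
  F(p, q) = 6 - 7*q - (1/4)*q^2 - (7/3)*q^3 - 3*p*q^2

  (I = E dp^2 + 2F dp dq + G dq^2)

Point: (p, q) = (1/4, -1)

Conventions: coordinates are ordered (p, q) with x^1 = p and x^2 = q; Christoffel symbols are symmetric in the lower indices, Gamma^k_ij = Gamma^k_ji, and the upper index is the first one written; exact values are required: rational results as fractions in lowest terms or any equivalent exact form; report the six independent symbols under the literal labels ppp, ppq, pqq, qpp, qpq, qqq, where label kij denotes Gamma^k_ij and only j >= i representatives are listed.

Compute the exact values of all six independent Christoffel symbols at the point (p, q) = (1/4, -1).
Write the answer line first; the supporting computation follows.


Answer: Gamma_ppp = -47472/43237, Gamma_ppq = -77048/43237, Gamma_pqq = -49868/129711, Gamma_qpp = 83628/43237, Gamma_qpq = 57300/43237, Gamma_qqq = -9932/43237

E = 101/4, F = 43/3, G = 721/36 at the point
E_p = 0, E_q = -52, F_p = -3, F_q = -12, G_p = 2, G_q = -182/9
EG - F^2 = 43237/144;  g^inv = (144/43237) * [[721/36, -43/3], [-43/3, 101/4]]
first-kind symbols [ij,l] = (1/2)(d_i g_jl + d_j g_il - d_l g_ij): [pp,p] = E_p/2 = 0, [pp,q] = F_p - E_q/2 = 23, [pq,p] = E_q/2 = -26, [pq,q] = G_p/2 = 1, [qq,p] = F_q - G_p/2 = -13, [qq,q] = G_q/2 = -91/9
Gamma^p_ij = (G*[ij,p] - F*[ij,q])/(EG - F^2), Gamma^q_ij = (E*[ij,q] - F*[ij,p])/(EG - F^2)


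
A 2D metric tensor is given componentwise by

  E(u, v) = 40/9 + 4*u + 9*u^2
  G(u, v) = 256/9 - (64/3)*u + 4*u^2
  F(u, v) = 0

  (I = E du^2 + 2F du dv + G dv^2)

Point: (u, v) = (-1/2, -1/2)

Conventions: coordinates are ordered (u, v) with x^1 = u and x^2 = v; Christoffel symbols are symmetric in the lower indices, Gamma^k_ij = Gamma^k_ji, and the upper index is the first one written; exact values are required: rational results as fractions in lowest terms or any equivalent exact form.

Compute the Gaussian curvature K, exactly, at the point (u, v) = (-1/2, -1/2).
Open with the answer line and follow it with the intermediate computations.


Answer: K = 19440/542659

E = 169/36, F = 0, G = 361/9, EG - F^2 = 61009/324 at the point
E_u = -5, E_v = 0, F_u = 0, F_v = 0, G_u = -76/3, G_v = 0
E_vv = 0, F_uv = 0, G_uu = 8
The intrinsic route: Brioschi's K = (det M1 - det M2)/(EG - F^2)^2.
M1 = [[-E_vv/2 + F_uv - G_uu/2, E_u/2, F_u - E_v/2], [F_v - G_u/2, E, F], [G_v/2, F, G]] = [[-4, -5/2, 0], [38/3, 169/36, 0], [0, 0, 361/9]]; det M1 = 41876/81
M2 = [[0, E_v/2, G_u/2], [E_v/2, E, F], [G_u/2, F, G]] = [[0, 0, -38/3], [0, 169/36, 0], [-38/3, 0, 361/9]]; det M2 = -61009/81
det M1 - det M2 = 34295/27; K = 34295/27 / (61009/324)^2 = 19440/542659


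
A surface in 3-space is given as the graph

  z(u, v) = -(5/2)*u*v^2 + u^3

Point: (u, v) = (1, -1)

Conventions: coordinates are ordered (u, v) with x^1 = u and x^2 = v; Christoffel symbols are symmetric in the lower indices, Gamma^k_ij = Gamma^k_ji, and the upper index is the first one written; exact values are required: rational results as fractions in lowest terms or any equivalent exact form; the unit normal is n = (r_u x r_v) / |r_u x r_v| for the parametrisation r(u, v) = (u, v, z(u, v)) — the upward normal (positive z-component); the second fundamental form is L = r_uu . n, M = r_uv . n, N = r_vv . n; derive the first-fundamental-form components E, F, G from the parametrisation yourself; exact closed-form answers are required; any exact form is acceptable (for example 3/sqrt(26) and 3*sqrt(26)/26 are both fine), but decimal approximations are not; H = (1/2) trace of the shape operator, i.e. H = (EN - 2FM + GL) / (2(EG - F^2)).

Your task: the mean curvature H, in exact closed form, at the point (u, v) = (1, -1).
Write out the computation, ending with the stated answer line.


z_u = 1/2, z_v = 5, z_uu = 6, z_uv = 5, z_vv = -5
E = 5/4, F = 5/2, G = 26; answer radicand W^2 = 105/4
unnormalised second-form numerators: l = 6, m = 5, n = -5; L = l/sqrt(105/4), and similarly M = m/sqrt(W^2), N = n/sqrt(W^2)
H = (E*n - 2*F*m + G*l) / (2*(EG - F^2)*sqrt(W^2)); E*n - 2*F*m + G*l = 499/4, EG - F^2 = 105/4, so H = (499/210)/sqrt(105/4)

Answer: H = 499*sqrt(105)/11025


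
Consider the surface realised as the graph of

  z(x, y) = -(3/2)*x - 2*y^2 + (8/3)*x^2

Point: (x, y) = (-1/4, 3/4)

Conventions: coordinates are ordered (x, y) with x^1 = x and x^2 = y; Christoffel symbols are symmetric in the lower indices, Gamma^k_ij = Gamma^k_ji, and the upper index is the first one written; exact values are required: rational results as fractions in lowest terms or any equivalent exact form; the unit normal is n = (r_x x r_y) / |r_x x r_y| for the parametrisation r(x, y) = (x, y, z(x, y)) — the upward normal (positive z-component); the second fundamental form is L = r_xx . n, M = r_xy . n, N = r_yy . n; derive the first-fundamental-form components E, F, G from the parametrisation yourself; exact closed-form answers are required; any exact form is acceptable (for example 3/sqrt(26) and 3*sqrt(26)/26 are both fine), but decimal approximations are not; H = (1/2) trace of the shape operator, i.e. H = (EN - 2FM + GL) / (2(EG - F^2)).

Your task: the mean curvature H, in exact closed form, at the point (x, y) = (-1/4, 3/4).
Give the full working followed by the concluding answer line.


z_x = -17/6, z_y = -3, z_xx = 16/3, z_xy = 0, z_yy = -4
E = 325/36, F = 17/2, G = 10; answer radicand W^2 = 649/36
unnormalised second-form numerators: l = 16/3, m = 0, n = -4; L = l/sqrt(649/36), and similarly M = m/sqrt(W^2), N = n/sqrt(W^2)
H = (E*n - 2*F*m + G*l) / (2*(EG - F^2)*sqrt(W^2)); E*n - 2*F*m + G*l = 155/9, EG - F^2 = 649/36, so H = (310/649)/sqrt(649/36)

Answer: H = 1860*sqrt(649)/421201


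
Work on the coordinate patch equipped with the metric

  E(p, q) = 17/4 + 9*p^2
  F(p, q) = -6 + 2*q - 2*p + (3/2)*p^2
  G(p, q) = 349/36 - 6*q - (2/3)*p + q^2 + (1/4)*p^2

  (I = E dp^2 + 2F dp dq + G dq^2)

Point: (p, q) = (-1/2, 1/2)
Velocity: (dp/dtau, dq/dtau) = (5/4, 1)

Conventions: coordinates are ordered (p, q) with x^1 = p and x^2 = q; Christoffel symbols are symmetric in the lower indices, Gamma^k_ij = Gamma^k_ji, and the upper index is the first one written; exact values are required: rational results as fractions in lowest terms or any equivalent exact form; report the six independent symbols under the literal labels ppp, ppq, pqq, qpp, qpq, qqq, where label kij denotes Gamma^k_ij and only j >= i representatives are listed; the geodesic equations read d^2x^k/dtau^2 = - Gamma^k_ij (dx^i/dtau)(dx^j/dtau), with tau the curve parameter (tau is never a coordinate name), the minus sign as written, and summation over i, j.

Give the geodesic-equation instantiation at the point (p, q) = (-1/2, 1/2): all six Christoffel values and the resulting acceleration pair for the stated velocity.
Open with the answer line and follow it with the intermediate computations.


Answer: Gamma_ppp = -26334/19913, Gamma_ppq = -957/19913, Gamma_pqq = 31043/119478, Gamma_qpp = -22500/19913, Gamma_qpq = -1716/19913, Gamma_qqq = -4227/19913; accelerations (d^2p/dtau^2, d^2q/dtau^2) = (920773/477912, 174693/79652)

E = 13/2, F = -29/8, G = 1057/144 at the point
E_p = -9, E_q = 0, F_p = -7/2, F_q = 2, G_p = -11/12, G_q = -5
EG - F^2 = 19913/576;  g^inv = (576/19913) * [[1057/144, 29/8], [29/8, 13/2]]
first-kind symbols [ij,l] = (1/2)(d_i g_jl + d_j g_il - d_l g_ij): [pp,p] = E_p/2 = -9/2, [pp,q] = F_p - E_q/2 = -7/2, [pq,p] = E_q/2 = 0, [pq,q] = G_p/2 = -11/24, [qq,p] = F_q - G_p/2 = 59/24, [qq,q] = G_q/2 = -5/2
Gamma^p_ij = (G*[ij,p] - F*[ij,q])/(EG - F^2), Gamma^q_ij = (E*[ij,q] - F*[ij,p])/(EG - F^2)
Gamma_ppp = -26334/19913, Gamma_ppq = -957/19913, Gamma_pqq = 31043/119478, Gamma_qpp = -22500/19913, Gamma_qpq = -1716/19913, Gamma_qqq = -4227/19913
d^2p/dtau^2 = -(Gamma_ppp*(5/4)^2 + 2*Gamma_ppq*(5/4)*(1) + Gamma_pqq*(1)^2) = 920773/477912
d^2q/dtau^2 = -(Gamma_qpp*(5/4)^2 + 2*Gamma_qpq*(5/4)*(1) + Gamma_qqq*(1)^2) = 174693/79652


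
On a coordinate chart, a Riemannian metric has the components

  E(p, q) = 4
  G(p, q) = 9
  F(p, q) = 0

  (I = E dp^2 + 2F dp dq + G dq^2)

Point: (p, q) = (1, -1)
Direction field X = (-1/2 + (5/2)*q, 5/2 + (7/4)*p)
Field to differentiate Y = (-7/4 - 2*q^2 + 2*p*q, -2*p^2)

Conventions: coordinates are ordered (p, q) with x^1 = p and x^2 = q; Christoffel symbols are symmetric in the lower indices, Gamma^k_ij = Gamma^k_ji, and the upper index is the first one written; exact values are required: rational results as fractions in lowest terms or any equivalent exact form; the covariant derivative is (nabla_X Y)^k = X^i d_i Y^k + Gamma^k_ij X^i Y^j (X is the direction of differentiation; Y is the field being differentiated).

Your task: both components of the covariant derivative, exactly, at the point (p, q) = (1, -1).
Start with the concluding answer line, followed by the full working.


Answer: (nabla_X Y)^p = 63/2, (nabla_X Y)^q = 12

E = 4, F = 0, G = 9 at the point
E_p = 0, E_q = 0, F_p = 0, F_q = 0, G_p = 0, G_q = 0
EG - F^2 = 36;  g^inv = (1/36) * [[9, 0], [0, 4]]
first-kind symbols [ij,l] = (1/2)(d_i g_jl + d_j g_il - d_l g_ij): [pp,p] = E_p/2 = 0, [pp,q] = F_p - E_q/2 = 0, [pq,p] = E_q/2 = 0, [pq,q] = G_p/2 = 0, [qq,p] = F_q - G_p/2 = 0, [qq,q] = G_q/2 = 0
Gamma^p_ij = (G*[ij,p] - F*[ij,q])/(EG - F^2), Gamma^q_ij = (E*[ij,q] - F*[ij,p])/(EG - F^2)
Gamma_ppp = 0, Gamma_ppq = 0, Gamma_pqq = 0, Gamma_qpp = 0, Gamma_qpq = 0, Gamma_qqq = 0
X = (-3, 17/4), Y = (-23/4, -2) at the point


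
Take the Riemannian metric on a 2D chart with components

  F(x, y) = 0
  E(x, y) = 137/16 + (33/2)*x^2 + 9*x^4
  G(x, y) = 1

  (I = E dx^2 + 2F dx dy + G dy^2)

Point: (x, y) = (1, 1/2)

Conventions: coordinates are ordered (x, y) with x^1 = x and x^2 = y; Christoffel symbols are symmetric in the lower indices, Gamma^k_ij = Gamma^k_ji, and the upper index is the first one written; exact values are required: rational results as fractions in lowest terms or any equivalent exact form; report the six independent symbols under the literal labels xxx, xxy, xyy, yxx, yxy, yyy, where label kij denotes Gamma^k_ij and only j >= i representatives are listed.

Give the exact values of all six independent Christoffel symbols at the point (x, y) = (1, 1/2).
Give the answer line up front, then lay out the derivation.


Answer: Gamma_xxx = 552/545, Gamma_xxy = 0, Gamma_xyy = 0, Gamma_yxx = 0, Gamma_yxy = 0, Gamma_yyy = 0

E = 545/16, F = 0, G = 1 at the point
E_x = 69, E_y = 0, F_x = 0, F_y = 0, G_x = 0, G_y = 0
EG - F^2 = 545/16;  g^inv = (16/545) * [[1, 0], [0, 545/16]]
first-kind symbols [ij,l] = (1/2)(d_i g_jl + d_j g_il - d_l g_ij): [xx,x] = E_x/2 = 69/2, [xx,y] = F_x - E_y/2 = 0, [xy,x] = E_y/2 = 0, [xy,y] = G_x/2 = 0, [yy,x] = F_y - G_x/2 = 0, [yy,y] = G_y/2 = 0
Gamma^x_ij = (G*[ij,x] - F*[ij,y])/(EG - F^2), Gamma^y_ij = (E*[ij,y] - F*[ij,x])/(EG - F^2)


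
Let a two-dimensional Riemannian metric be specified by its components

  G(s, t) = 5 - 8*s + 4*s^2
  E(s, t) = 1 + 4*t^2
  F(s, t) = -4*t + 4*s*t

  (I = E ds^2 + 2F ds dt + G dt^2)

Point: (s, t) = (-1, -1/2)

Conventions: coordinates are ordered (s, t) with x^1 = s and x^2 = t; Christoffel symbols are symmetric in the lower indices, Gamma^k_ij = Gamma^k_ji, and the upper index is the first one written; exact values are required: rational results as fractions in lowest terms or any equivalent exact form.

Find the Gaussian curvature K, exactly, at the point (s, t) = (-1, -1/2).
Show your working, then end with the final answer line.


E = 2, F = 4, G = 17, EG - F^2 = 18 at the point
E_s = 0, E_t = -4, F_s = -2, F_t = -8, G_s = -16, G_t = 0
E_tt = 8, F_st = 4, G_ss = 8
Brioschi: K = (det M1 - det M2) / (EG - F^2)^2 with the standard first/second-derivative matrices M1, M2.
M1 = [[-E_tt/2 + F_st - G_ss/2, E_s/2, F_s - E_t/2], [F_t - G_s/2, E, F], [G_t/2, F, G]] = [[-4, 0, 0], [0, 2, 4], [0, 4, 17]]; det M1 = -72
M2 = [[0, E_t/2, G_s/2], [E_t/2, E, F], [G_s/2, F, G]] = [[0, -2, -8], [-2, 2, 4], [-8, 4, 17]]; det M2 = -68
det M1 - det M2 = -4; K = -4 / (18)^2 = -1/81

Answer: K = -1/81


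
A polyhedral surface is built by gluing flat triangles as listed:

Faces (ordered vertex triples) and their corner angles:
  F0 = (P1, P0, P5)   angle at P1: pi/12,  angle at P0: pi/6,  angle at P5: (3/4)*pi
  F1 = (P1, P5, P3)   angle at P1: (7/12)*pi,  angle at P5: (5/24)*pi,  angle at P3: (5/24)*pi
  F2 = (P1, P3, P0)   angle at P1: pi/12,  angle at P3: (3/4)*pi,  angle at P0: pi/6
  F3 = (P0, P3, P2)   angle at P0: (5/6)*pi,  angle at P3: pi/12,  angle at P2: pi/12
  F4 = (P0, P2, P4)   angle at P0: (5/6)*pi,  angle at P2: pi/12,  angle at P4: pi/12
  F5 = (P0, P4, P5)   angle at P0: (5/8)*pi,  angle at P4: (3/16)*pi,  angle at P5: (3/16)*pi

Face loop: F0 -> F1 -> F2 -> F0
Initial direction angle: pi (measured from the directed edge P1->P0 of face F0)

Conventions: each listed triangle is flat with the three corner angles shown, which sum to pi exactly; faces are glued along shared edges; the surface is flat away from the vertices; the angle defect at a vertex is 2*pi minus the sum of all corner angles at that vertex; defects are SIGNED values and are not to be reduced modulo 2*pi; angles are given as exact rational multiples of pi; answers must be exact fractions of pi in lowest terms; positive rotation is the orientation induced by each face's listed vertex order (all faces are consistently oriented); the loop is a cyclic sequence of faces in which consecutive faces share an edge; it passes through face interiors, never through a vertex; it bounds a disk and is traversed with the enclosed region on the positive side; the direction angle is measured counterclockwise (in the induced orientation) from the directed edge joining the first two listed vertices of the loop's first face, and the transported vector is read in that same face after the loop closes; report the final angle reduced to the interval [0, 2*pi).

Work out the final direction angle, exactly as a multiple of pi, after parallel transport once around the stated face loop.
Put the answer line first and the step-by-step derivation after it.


Answer: final direction angle = pi/4

enclosed vertex P1: corner angles sum to (3/4)*pi, defect = 2*pi - (3/4)*pi = (5/4)*pi
summing the enclosed defects onto the initial angle, mod 2*pi in the induced orientation:
final angle = pi + (5/4)*pi = pi/4 (mod 2*pi)


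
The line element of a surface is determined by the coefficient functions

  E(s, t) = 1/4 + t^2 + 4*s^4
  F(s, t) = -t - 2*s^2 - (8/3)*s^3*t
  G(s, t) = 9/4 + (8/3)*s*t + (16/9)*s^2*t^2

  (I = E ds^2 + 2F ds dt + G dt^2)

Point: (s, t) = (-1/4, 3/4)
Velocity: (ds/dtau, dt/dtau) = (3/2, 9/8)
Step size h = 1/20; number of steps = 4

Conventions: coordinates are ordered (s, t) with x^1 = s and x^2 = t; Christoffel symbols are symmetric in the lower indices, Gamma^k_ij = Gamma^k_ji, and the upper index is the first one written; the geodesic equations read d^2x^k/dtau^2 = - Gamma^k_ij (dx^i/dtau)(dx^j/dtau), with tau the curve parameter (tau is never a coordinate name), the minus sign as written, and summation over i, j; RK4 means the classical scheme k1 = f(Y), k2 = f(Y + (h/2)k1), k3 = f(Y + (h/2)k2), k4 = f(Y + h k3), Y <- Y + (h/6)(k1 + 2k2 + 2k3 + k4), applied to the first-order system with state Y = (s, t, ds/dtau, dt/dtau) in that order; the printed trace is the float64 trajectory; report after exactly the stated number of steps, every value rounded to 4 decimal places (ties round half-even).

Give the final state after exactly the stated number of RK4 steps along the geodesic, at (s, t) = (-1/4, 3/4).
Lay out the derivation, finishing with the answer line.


f(Y) = (ds/dtau, dt/dtau, -Gamma^s_ij Y'^i Y'^j, -Gamma^t_ij Y'^i Y'^j) with the Gammas evaluated at the stage position; h = 0.050000; intermediate values shown to 6 dp
step 0: s = -0.2500, t = 0.7500, ds/dtau = 1.5000, dt/dtau = 1.1250
step 1:
  k1: at (s, t) = (-0.250000, 0.750000), (ds/dtau, dt/dtau) = (1.500000, 1.125000); Gamma_sss = -0.420792, Gamma_sst = 2.524752, Gamma_stt = -4.191419, Gamma_tss = -0.264851, Gamma_tst = 1.589109, Gamma_ttt = -2.089109; k1 = (1.500000, 1.125000, -2.269493, -2.123298)
  k2: at (s, t) = (-0.212500, 0.778125), (ds/dtau, dt/dtau) = (1.443263, 1.071918); Gamma_sss = -0.362001, Gamma_sst = 2.410533, Gamma_stt = -3.957662, Gamma_tss = -0.277978, Gamma_tst = 1.536422, Gamma_ttt = -1.926634; k2 = (1.443263, 1.071918, -2.157037, -1.961126)
  k3: at (s, t) = (-0.213918, 0.776798), (ds/dtau, dt/dtau) = (1.446074, 1.075972); Gamma_sss = -0.363089, Gamma_sst = 2.414513, Gamma_stt = -3.967131, Gamma_tss = -0.276630, Gamma_tst = 1.537669, Gamma_ttt = -1.932322; k3 = (1.446074, 1.075972, -2.161574, -1.969477)
  k4: at (s, t) = (-0.177696, 0.803799), (ds/dtau, dt/dtau) = (1.391921, 1.026526); Gamma_sss = -0.344106, Gamma_sst = 2.310022, Gamma_stt = -3.753689, Gamma_tss = -0.309777, Gamma_tst = 1.491837, Gamma_ttt = -1.784904; k4 = (1.391921, 1.026526, -1.979161, -1.782174)
  Y <- Y + (h/6)(k1 + 2k2 + 2k3 + k4): s = -0.1777, t = 0.8037, ds/dtau = 1.3926, dt/dtau = 1.0269
step 2:
  k1: at (s, t) = (-0.177745, 0.803728), (ds/dtau, dt/dtau) = (1.392618, 1.026944); Gamma_sss = -0.344076, Gamma_sst = 2.310129, Gamma_stt = -3.754065, Gamma_tss = -0.309674, Gamma_tst = 1.491815, Gamma_ttt = -1.785060; k1 = (1.392618, 1.026944, -1.981232, -1.783883)
  k2: at (s, t) = (-0.142930, 0.829401), (ds/dtau, dt/dtau) = (1.343087, 0.982347); Gamma_sss = -0.352203, Gamma_sst = 2.219539, Gamma_stt = -3.569300, Gamma_tss = -0.356057, Gamma_tst = 1.454066, Gamma_ttt = -1.655868; k2 = (1.343087, 0.982347, -1.777091, -1.596717)
  k3: at (s, t) = (-0.144168, 0.828286), (ds/dtau, dt/dtau) = (1.348190, 0.987026); Gamma_sss = -0.351380, Gamma_sst = 2.222440, Gamma_stt = -3.576065, Gamma_tss = -0.353956, Gamma_tst = 1.454858, Gamma_ttt = -1.660065; k3 = (1.348190, 0.987026, -1.792248, -1.611333)
  k4: at (s, t) = (-0.110336, 0.853079), (ds/dtau, dt/dtau) = (1.303005, 0.946378); Gamma_sss = -0.376524, Gamma_sst = 2.145296, Gamma_stt = -3.417990, Gamma_tss = -0.409004, Gamma_tst = 1.424730, Gamma_ttt = -1.547211; k4 = (1.303005, 0.946378, -1.590353, -1.433623)
  Y <- Y + (h/6)(k1 + 2k2 + 2k3 + k4): s = -0.1104, t = 0.8530, ds/dtau = 1.3034, dt/dtau = 0.9467
step 3:
  k1: at (s, t) = (-0.110427, 0.852995), (ds/dtau, dt/dtau) = (1.303366, 0.946664); Gamma_sss = -0.376424, Gamma_sst = 2.145481, Gamma_stt = -3.418434, Gamma_tss = -0.408825, Gamma_tst = 1.424768, Gamma_ttt = -1.547486; k1 = (1.303366, 0.946664, -1.591437, -1.434589)
  k2: at (s, t) = (-0.077843, 0.876661), (ds/dtau, dt/dtau) = (1.263580, 0.910800); Gamma_sss = -0.412438, Gamma_sst = 2.082250, Gamma_stt = -3.287997, Gamma_tss = -0.469055, Gamma_tst = 1.401961, Gamma_ttt = -1.451152; k2 = (1.263580, 0.910800, -1.406700, -1.274224)
  k3: at (s, t) = (-0.078837, 0.875765), (ds/dtau, dt/dtau) = (1.268198, 0.914809); Gamma_sss = -0.411089, Gamma_sst = 2.083957, Gamma_stt = -3.292136, Gamma_tss = -0.466948, Gamma_tst = 1.402249, Gamma_ttt = -1.453814; k3 = (1.268198, 0.914809, -1.419169, -1.285997)
  k4: at (s, t) = (-0.047017, 0.898735), (ds/dtau, dt/dtau) = (1.232407, 0.882364); Gamma_sss = -0.454013, Gamma_sst = 2.032466, Gamma_stt = -3.184438, Gamma_tss = -0.530949, Gamma_tst = 1.385629, Gamma_ttt = -1.370904; k4 = (1.232407, 0.882364, -1.251473, -1.139794)
  Y <- Y + (h/6)(k1 + 2k2 + 2k3 + k4): s = -0.0471, t = 0.8987, ds/dtau = 1.2326, dt/dtau = 0.8825
step 4:
  k1: at (s, t) = (-0.047099, 0.898663), (ds/dtau, dt/dtau) = (1.232577, 0.882541); Gamma_sss = -0.453887, Gamma_sst = 2.032583, Gamma_stt = -3.184723, Gamma_tss = -0.530766, Gamma_tst = 1.385643, Gamma_ttt = -1.371098; k1 = (1.232577, 0.882541, -1.252006, -1.140321)
  k2: at (s, t) = (-0.016285, 0.920727), (ds/dtau, dt/dtau) = (1.201277, 0.854033); Gamma_sss = -0.500762, Gamma_sst = 1.992400, Gamma_stt = -3.098900, Gamma_tss = -0.596660, Gamma_tst = 1.374667, Gamma_ttt = -1.301172; k2 = (1.201277, 0.854033, -1.105242, -1.010565)
  k3: at (s, t) = (-0.017067, 0.920014), (ds/dtau, dt/dtau) = (1.204946, 0.857277); Gamma_sss = -0.499452, Gamma_sst = 1.993284, Gamma_stt = -3.101254, Gamma_tss = -0.594810, Gamma_tst = 1.374643, Gamma_ttt = -1.302767; k3 = (1.204946, 0.857277, -1.113677, -1.018901)
  k4: at (s, t) = (0.013148, 0.941527), (ds/dtau, dt/dtau) = (1.176893, 0.831596); Gamma_sss = -0.548981, Gamma_sst = 1.962631, Gamma_stt = -3.033330, Gamma_tss = -0.662421, Gamma_tst = 1.368490, Gamma_ttt = -1.243476; k4 = (1.176893, 0.831596, -0.983567, -0.901248)
  Y <- Y + (h/6)(k1 + 2k2 + 2k3 + k4): s = 0.0131, t = 0.9415, ds/dtau = 1.1770, dt/dtau = 0.8317

Answer: s = 0.0131, t = 0.9415, ds/dtau = 1.1770, dt/dtau = 0.8317


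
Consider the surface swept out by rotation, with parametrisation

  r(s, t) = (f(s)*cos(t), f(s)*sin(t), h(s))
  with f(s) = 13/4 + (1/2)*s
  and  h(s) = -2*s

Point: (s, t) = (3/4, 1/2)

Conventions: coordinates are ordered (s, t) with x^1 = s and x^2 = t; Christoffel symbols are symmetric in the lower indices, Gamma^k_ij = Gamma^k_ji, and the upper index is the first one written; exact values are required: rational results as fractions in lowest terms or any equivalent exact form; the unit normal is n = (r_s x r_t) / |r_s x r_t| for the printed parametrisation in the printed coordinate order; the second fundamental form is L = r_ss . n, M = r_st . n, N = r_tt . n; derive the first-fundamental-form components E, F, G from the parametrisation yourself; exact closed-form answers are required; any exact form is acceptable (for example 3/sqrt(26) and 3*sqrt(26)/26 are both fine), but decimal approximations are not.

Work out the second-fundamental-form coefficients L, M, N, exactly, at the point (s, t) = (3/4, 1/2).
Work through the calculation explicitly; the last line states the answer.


f = 29/8, f' = 1/2, f'' = 0, h' = -2, h'' = 0
E = 17/4, F = 0, G = 841/64; answer radicand W^2 = 17/4
unnormalised second-form numerators: l = 0, m = 0, n = -29/4; L = l/sqrt(17/4), and similarly M = m/sqrt(W^2), N = n/sqrt(W^2)

Answer: L = 0, M = 0, N = -29*sqrt(17)/34


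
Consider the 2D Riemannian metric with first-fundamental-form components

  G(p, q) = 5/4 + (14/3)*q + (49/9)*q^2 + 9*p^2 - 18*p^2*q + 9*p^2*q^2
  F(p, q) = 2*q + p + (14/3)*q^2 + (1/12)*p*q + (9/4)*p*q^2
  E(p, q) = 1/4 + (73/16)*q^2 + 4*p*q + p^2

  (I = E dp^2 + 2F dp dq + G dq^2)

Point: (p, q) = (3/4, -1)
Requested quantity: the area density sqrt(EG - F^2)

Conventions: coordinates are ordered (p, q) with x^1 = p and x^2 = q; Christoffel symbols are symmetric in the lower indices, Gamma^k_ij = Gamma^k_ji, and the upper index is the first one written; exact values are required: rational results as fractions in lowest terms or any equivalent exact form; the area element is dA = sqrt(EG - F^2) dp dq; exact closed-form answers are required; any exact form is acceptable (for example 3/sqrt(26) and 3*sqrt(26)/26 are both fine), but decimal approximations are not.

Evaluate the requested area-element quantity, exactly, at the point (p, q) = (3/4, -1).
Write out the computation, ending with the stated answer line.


E = 19/8, F = 121/24, G = 401/18; EG - F^2 = 15835/576

Answer: sqrt(EG - F^2) = sqrt(15835)/24


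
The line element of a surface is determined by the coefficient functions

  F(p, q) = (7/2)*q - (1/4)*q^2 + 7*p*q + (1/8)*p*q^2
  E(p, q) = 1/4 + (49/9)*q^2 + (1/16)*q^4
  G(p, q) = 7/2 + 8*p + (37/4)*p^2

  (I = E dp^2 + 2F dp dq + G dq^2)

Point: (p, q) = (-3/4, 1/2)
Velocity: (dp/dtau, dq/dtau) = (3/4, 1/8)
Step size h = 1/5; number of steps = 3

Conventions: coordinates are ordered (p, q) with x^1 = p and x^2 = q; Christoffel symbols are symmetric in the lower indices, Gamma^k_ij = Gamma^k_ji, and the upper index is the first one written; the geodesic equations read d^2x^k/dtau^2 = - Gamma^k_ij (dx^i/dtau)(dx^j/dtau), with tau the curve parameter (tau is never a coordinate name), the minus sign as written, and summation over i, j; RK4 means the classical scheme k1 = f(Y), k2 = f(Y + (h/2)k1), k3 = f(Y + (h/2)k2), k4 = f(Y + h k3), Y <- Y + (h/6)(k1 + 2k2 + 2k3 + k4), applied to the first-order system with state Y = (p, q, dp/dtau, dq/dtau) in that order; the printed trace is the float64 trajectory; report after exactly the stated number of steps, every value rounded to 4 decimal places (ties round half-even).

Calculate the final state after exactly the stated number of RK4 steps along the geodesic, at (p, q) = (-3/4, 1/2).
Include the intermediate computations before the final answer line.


f(Y) = (dp/dtau, dq/dtau, -Gamma^p_ij Y'^i Y'^j, -Gamma^q_ij Y'^i Y'^j) with the Gammas evaluated at the stage position; h = 0.200000; intermediate values shown to 6 dp
step 0: p = -0.7500, q = 0.5000, dp/dtau = 0.7500, dq/dtau = 0.1250
step 1:
  k1: at (p, q) = (-0.750000, 0.500000), (dp/dtau, dq/dtau) = (0.750000, 0.125000); Gamma_ppp = 0.221490, Gamma_ppq = 1.329963, Gamma_pqq = 0.662590, Gamma_qpp = 0.372251, Gamma_qpq = -0.613915, Gamma_qqq = 0.235545; k1 = (0.750000, 0.125000, -0.384309, -0.097962)
  k2: at (p, q) = (-0.675000, 0.512500), (dp/dtau, dq/dtau) = (0.711569, 0.115204); Gamma_ppp = 0.171862, Gamma_ppq = 1.444475, Gamma_pqq = 0.462056, Gamma_qpp = 0.404496, Gamma_qpq = -0.522796, Gamma_qqq = 0.142865; k2 = (0.711569, 0.115204, -0.329974, -0.120992)
  k3: at (p, q) = (-0.678843, 0.511520), (dp/dtau, dq/dtau) = (0.717003, 0.112901); Gamma_ppp = 0.174565, Gamma_ppq = 1.439900, Gamma_pqq = 0.471784, Gamma_qpp = 0.402569, Gamma_qpq = -0.527921, Gamma_qqq = 0.147284; k3 = (0.717003, 0.112901, -0.328876, -0.123365)
  k4: at (p, q) = (-0.606599, 0.522580), (dp/dtau, dq/dtau) = (0.684225, 0.100327); Gamma_ppp = 0.118823, Gamma_ppq = 1.525965, Gamma_pqq = 0.321733, Gamma_qpp = 0.432066, Gamma_qpq = -0.429195, Gamma_qqq = 0.075133; k4 = (0.684225, 0.100327, -0.268371, -0.144108)
  Y <- Y + (h/6)(k1 + 2k2 + 2k3 + k4): p = -0.6070, q = 0.5227, dp/dtau = 0.6843, dq/dtau = 0.1006
step 2:
  k1: at (p, q) = (-0.606954, 0.522718), (dp/dtau, dq/dtau) = (0.684321, 0.100641); Gamma_ppp = 0.119138, Gamma_ppq = 1.525230, Gamma_pqq = 0.322106, Gamma_qpp = 0.432089, Gamma_qpq = -0.429642, Gamma_qqq = 0.075407; k1 = (0.684321, 0.100641, -0.269140, -0.143930)
  k2: at (p, q) = (-0.538522, 0.532782), (dp/dtau, dq/dtau) = (0.657407, 0.086248); Gamma_ppp = 0.059513, Gamma_ppq = 1.579171, Gamma_pqq = 0.210890, Gamma_qpp = 0.458424, Gamma_qpq = -0.326623, Gamma_qqq = 0.026299; k2 = (0.657407, 0.086248, -0.206366, -0.161280)
  k3: at (p, q) = (-0.541214, 0.531343), (dp/dtau, dq/dtau) = (0.663684, 0.084513); Gamma_ppp = 0.061893, Gamma_ppq = 1.579819, Gamma_pqq = 0.215921, Gamma_qpp = 0.456508, Gamma_qpq = -0.331099, Gamma_qqq = 0.027910; k3 = (0.663684, 0.084513, -0.206028, -0.164138)
  k4: at (p, q) = (-0.474218, 0.539620), (dp/dtau, dq/dtau) = (0.643115, 0.067813); Gamma_ppp = -0.001909, Gamma_ppq = 1.607682, Gamma_pqq = 0.126698, Gamma_qpp = 0.479272, Gamma_qpq = -0.222959, Gamma_qqq = -0.000520; k4 = (0.643115, 0.067813, -0.140020, -0.178776)
  Y <- Y + (h/6)(k1 + 2k2 + 2k3 + k4): p = -0.4746, q = 0.5397, dp/dtau = 0.6432, dq/dtau = 0.0682
step 3:
  k1: at (p, q) = (-0.474634, 0.539717), (dp/dtau, dq/dtau) = (0.643189, 0.068189); Gamma_ppp = -0.001491, Gamma_ppq = 1.607282, Gamma_pqq = 0.127103, Gamma_qpp = 0.479267, Gamma_qpq = -0.223630, Gamma_qqq = -0.000407; k1 = (0.643189, 0.068189, -0.140960, -0.178651)
  k2: at (p, q) = (-0.410315, 0.546536), (dp/dtau, dq/dtau) = (0.629093, 0.050324); Gamma_ppp = -0.066999, Gamma_ppq = 1.607383, Gamma_pqq = 0.050862, Gamma_qpp = 0.498118, Gamma_qpq = -0.113968, Gamma_qqq = -0.007254; k2 = (0.629093, 0.050324, -0.075388, -0.189900)
  k3: at (p, q) = (-0.411725, 0.544749), (dp/dtau, dq/dtau) = (0.635650, 0.049199); Gamma_ppp = -0.065549, Gamma_ppq = 1.611228, Gamma_pqq = 0.053320, Gamma_qpp = 0.496256, Gamma_qpq = -0.116487, Gamma_qqq = -0.007428; k3 = (0.635650, 0.049199, -0.074421, -0.193209)
  k4: at (p, q) = (-0.347504, 0.549557), (dp/dtau, dq/dtau) = (0.628305, 0.029547); Gamma_ppp = -0.133921, Gamma_ppq = 1.586309, Gamma_pqq = -0.023025, Gamma_qpp = 0.510926, Gamma_qpq = -0.002404, Gamma_qqq = 0.006242; k4 = (0.628305, 0.029547, -0.006011, -0.201613)
  Y <- Y + (h/6)(k1 + 2k2 + 2k3 + k4): p = -0.3479, q = 0.5496, dp/dtau = 0.6283, dq/dtau = 0.0300

Answer: p = -0.3479, q = 0.5496, dp/dtau = 0.6283, dq/dtau = 0.0300


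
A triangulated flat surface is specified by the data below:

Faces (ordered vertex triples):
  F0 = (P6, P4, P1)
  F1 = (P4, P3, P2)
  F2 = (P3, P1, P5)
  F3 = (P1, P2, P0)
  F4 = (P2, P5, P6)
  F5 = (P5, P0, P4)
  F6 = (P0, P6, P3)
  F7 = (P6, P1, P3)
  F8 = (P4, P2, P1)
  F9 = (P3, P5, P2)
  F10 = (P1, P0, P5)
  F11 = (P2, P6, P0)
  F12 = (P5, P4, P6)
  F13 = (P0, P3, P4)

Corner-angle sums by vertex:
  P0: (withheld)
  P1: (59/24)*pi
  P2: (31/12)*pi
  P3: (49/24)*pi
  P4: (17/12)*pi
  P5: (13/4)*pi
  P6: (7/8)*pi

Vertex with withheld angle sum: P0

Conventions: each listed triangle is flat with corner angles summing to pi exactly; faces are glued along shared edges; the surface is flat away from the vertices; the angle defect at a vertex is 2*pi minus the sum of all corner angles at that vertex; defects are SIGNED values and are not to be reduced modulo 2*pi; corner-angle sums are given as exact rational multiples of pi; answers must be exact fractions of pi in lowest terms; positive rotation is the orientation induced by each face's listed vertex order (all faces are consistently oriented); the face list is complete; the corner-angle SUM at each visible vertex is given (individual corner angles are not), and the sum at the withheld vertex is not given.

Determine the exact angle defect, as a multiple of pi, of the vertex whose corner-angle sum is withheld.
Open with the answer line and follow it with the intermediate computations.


Answer: defect(P0) = (5/8)*pi

V = 7, E = 21, F = 14; chi = V - E + F = 0
Gauss-Bonnet: total defect = 2*pi*chi = 0; visible defects sum to (-5/8)*pi


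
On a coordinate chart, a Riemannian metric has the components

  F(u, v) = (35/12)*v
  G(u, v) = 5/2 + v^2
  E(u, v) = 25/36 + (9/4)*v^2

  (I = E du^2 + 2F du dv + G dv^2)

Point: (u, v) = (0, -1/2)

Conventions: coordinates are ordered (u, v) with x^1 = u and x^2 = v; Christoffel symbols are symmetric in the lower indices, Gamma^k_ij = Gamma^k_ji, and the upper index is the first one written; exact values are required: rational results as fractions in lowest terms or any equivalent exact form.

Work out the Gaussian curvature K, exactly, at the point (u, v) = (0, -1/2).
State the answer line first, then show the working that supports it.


Answer: K = -297756/146689

E = 181/144, F = -35/24, G = 11/4, EG - F^2 = 383/288 at the point
E_u = 0, E_v = -9/4, F_u = 0, F_v = 35/12, G_u = 0, G_v = -1
E_vv = 9/2, F_uv = 0, G_uu = 0
K follows from Brioschi's formula, (det M1 - det M2)/(EG - F^2)^2.
M1 = [[-E_vv/2 + F_uv - G_uu/2, E_u/2, F_u - E_v/2], [F_v - G_u/2, E, F], [G_v/2, F, G]] = [[-9/4, 0, 9/8], [35/12, 181/144, -35/24], [-1/2, -35/24, 11/4]]; det M1 = -905/128
M2 = [[0, E_v/2, G_u/2], [E_v/2, E, F], [G_u/2, F, G]] = [[0, -9/8, 0], [-9/8, 181/144, -35/24], [0, -35/24, 11/4]]; det M2 = -891/256
det M1 - det M2 = -919/256; K = -919/256 / (383/288)^2 = -297756/146689


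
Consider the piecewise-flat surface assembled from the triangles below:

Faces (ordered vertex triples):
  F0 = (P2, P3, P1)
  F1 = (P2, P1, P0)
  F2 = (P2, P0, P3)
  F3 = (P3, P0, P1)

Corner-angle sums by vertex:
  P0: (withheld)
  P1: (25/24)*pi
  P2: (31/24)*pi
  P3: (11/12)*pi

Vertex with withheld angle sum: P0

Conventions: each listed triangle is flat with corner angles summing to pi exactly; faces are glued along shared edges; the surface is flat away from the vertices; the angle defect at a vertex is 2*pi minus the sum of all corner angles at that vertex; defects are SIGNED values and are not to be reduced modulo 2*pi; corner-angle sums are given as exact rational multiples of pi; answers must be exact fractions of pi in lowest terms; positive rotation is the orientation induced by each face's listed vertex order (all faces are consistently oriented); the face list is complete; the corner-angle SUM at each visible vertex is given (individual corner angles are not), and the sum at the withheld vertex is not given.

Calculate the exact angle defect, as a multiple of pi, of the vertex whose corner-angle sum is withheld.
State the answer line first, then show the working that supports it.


Answer: defect(P0) = (5/4)*pi

V = 4, E = 6, F = 4; chi = V - E + F = 2
Gauss-Bonnet: total defect = 2*pi*chi = 4*pi; visible defects sum to (11/4)*pi


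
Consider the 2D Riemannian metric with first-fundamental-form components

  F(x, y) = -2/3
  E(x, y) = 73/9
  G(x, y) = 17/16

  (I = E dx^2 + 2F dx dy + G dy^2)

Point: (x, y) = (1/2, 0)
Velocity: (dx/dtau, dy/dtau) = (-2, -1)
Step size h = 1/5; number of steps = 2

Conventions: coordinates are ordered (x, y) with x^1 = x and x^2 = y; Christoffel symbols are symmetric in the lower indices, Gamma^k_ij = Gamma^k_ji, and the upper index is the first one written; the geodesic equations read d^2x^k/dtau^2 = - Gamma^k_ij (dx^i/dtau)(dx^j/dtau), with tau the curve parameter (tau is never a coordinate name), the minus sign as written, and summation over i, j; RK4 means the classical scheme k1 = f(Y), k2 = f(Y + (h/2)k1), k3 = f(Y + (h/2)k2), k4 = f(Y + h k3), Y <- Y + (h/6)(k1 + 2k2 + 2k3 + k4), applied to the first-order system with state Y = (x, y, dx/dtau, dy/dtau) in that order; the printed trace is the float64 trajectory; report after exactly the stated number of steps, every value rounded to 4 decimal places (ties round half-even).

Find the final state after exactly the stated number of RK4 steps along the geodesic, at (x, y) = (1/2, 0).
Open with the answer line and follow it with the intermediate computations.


Answer: x = -0.3000, y = -0.4000, dx/dtau = -2.0000, dy/dtau = -1.0000

f(Y) = (dx/dtau, dy/dtau, -Gamma^x_ij Y'^i Y'^j, -Gamma^y_ij Y'^i Y'^j) with the Gammas evaluated at the stage position; h = 0.200000; intermediate values shown to 6 dp
step 0: x = 0.5000, y = 0.0000, dx/dtau = -2.0000, dy/dtau = -1.0000
step 1:
  k1: at (x, y) = (0.500000, 0.000000), (dx/dtau, dy/dtau) = (-2.000000, -1.000000); Gamma_xxx = 0.000000, Gamma_xxy = 0.000000, Gamma_xyy = 0.000000, Gamma_yxx = 0.000000, Gamma_yxy = 0.000000, Gamma_yyy = 0.000000; k1 = (-2.000000, -1.000000, 0.000000, 0.000000)
  k2: at (x, y) = (0.300000, -0.100000), (dx/dtau, dy/dtau) = (-2.000000, -1.000000); Gamma_xxx = 0.000000, Gamma_xxy = 0.000000, Gamma_xyy = 0.000000, Gamma_yxx = 0.000000, Gamma_yxy = 0.000000, Gamma_yyy = 0.000000; k2 = (-2.000000, -1.000000, 0.000000, 0.000000)
  k3: at (x, y) = (0.300000, -0.100000), (dx/dtau, dy/dtau) = (-2.000000, -1.000000); Gamma_xxx = 0.000000, Gamma_xxy = 0.000000, Gamma_xyy = 0.000000, Gamma_yxx = 0.000000, Gamma_yxy = 0.000000, Gamma_yyy = 0.000000; k3 = (-2.000000, -1.000000, 0.000000, 0.000000)
  k4: at (x, y) = (0.100000, -0.200000), (dx/dtau, dy/dtau) = (-2.000000, -1.000000); Gamma_xxx = 0.000000, Gamma_xxy = 0.000000, Gamma_xyy = 0.000000, Gamma_yxx = 0.000000, Gamma_yxy = 0.000000, Gamma_yyy = 0.000000; k4 = (-2.000000, -1.000000, 0.000000, 0.000000)
  Y <- Y + (h/6)(k1 + 2k2 + 2k3 + k4): x = 0.1000, y = -0.2000, dx/dtau = -2.0000, dy/dtau = -1.0000
step 2:
  k1: at (x, y) = (0.100000, -0.200000), (dx/dtau, dy/dtau) = (-2.000000, -1.000000); Gamma_xxx = 0.000000, Gamma_xxy = 0.000000, Gamma_xyy = 0.000000, Gamma_yxx = 0.000000, Gamma_yxy = 0.000000, Gamma_yyy = 0.000000; k1 = (-2.000000, -1.000000, 0.000000, 0.000000)
  k2: at (x, y) = (-0.100000, -0.300000), (dx/dtau, dy/dtau) = (-2.000000, -1.000000); Gamma_xxx = 0.000000, Gamma_xxy = 0.000000, Gamma_xyy = 0.000000, Gamma_yxx = 0.000000, Gamma_yxy = 0.000000, Gamma_yyy = 0.000000; k2 = (-2.000000, -1.000000, 0.000000, 0.000000)
  k3: at (x, y) = (-0.100000, -0.300000), (dx/dtau, dy/dtau) = (-2.000000, -1.000000); Gamma_xxx = 0.000000, Gamma_xxy = 0.000000, Gamma_xyy = 0.000000, Gamma_yxx = 0.000000, Gamma_yxy = 0.000000, Gamma_yyy = 0.000000; k3 = (-2.000000, -1.000000, 0.000000, 0.000000)
  k4: at (x, y) = (-0.300000, -0.400000), (dx/dtau, dy/dtau) = (-2.000000, -1.000000); Gamma_xxx = 0.000000, Gamma_xxy = 0.000000, Gamma_xyy = 0.000000, Gamma_yxx = 0.000000, Gamma_yxy = 0.000000, Gamma_yyy = 0.000000; k4 = (-2.000000, -1.000000, 0.000000, 0.000000)
  Y <- Y + (h/6)(k1 + 2k2 + 2k3 + k4): x = -0.3000, y = -0.4000, dx/dtau = -2.0000, dy/dtau = -1.0000


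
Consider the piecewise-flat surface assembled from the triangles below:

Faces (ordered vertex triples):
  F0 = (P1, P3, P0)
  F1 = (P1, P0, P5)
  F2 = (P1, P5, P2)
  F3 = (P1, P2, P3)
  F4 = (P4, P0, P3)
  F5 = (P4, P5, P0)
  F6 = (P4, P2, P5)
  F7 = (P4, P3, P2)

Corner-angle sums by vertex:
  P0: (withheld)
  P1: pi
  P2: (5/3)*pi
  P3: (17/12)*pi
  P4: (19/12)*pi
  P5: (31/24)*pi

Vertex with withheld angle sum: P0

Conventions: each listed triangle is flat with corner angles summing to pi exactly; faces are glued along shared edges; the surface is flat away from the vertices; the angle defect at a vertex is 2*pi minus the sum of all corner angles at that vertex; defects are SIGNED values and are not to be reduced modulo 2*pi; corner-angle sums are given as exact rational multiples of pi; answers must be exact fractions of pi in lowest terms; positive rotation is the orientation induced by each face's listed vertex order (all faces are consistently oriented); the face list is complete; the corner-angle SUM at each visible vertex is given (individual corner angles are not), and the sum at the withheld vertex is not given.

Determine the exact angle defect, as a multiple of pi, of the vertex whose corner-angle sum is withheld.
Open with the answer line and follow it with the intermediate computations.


Answer: defect(P0) = (23/24)*pi

V = 6, E = 12, F = 8; chi = V - E + F = 2
Gauss-Bonnet: total defect = 2*pi*chi = 4*pi; visible defects sum to (73/24)*pi


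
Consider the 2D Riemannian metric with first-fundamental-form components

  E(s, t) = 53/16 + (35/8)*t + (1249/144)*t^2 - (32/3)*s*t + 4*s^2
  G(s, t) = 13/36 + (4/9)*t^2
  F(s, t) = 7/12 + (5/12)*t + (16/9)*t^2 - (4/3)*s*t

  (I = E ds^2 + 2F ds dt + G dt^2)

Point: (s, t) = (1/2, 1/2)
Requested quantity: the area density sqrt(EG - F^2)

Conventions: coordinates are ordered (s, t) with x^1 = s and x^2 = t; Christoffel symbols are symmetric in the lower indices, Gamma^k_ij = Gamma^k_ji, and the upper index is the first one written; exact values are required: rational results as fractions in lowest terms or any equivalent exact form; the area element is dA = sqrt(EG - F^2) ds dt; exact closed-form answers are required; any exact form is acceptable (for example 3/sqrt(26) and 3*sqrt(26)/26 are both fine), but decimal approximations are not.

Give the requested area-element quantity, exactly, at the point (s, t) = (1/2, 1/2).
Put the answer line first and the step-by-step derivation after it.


Answer: sqrt(EG - F^2) = sqrt(41869)/144

E = 3457/576, F = 65/72, G = 17/36; EG - F^2 = 41869/20736
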